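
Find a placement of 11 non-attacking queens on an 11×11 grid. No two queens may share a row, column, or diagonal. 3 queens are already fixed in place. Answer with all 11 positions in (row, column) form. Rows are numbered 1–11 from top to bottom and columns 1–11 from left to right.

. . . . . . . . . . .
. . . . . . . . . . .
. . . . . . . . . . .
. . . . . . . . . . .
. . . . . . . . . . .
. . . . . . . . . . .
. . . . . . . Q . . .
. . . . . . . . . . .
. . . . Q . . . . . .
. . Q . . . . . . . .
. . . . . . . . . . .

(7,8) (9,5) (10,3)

(1,9) (2,7) (3,1) (4,4) (5,2) (6,10) (7,8) (8,11) (9,5) (10,3) (11,6)

Row 1: attacked by (7,8)→{2,8}; (9,5)→{5}; (10,3)→{3}. Safe: 1, 4, 6, 7, 9, 10, 11. Place at column 9.
Row 2: attacked by (1,9)→{8,9,10}; (7,8)→{3,8}; (9,5)→{5}; (10,3)→{3,11}. Safe: 1, 2, 4, 6, 7. Place at column 7.
Row 3: attacked by (1,9)→{7,9,11}; (2,7)→{6,7,8}; (7,8)→{4,8}; (9,5)→{5,11}; (10,3)→{3,10}. Safe: 1, 2. Place at column 1.
Row 4: attacked by (1,9)→{6,9}; (2,7)→{5,7,9}; (3,1)→{1,2}; (7,8)→{5,8,11}; (9,5)→{5,10}; (10,3)→{3,9}. Safe: 4. Place at column 4.
Row 5: attacked by (1,9)→{5,9}; (2,7)→{4,7,10}; (3,1)→{1,3}; (4,4)→{3,4,5}; (7,8)→{6,8,10}; (9,5)→{1,5,9}; (10,3)→{3,8}. Safe: 2, 11. Place at column 2.
Row 6: attacked by (1,9)→{4,9}; (2,7)→{3,7,11}; (3,1)→{1,4}; (4,4)→{2,4,6}; (5,2)→{1,2,3}; (7,8)→{7,8,9}; (9,5)→{2,5,8}; (10,3)→{3,7}. Safe: 10. Place at column 10.
Row 8: attacked by (1,9)→{2,9}; (2,7)→{1,7}; (3,1)→{1,6}; (4,4)→{4,8}; (5,2)→{2,5}; (6,10)→{8,10}; (7,8)→{7,8,9}; (9,5)→{4,5,6}; (10,3)→{1,3,5}. Safe: 11. Place at column 11.
Row 11: attacked by (1,9)→{9}; (2,7)→{7}; (3,1)→{1,9}; (4,4)→{4,11}; (5,2)→{2,8}; (6,10)→{5,10}; (7,8)→{4,8}; (8,11)→{8,11}; (9,5)→{3,5,7}; (10,3)→{2,3,4}. Safe: 6. Place at column 6.
Columns [9, 7, 1, 4, 2, 10, 8, 11, 5, 3, 6], r−c [-8, -5, 2, 0, 3, -4, -1, -3, 4, 7, 5], r+c [10, 9, 4, 8, 7, 16, 15, 19, 14, 13, 17] are all distinct, so no two queens attack.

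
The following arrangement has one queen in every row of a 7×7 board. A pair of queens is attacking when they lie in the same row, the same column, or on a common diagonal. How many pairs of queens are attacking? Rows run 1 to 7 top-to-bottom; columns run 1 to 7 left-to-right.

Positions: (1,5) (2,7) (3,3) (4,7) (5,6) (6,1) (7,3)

4

Same column: (2,7)–(4,7) (column 7); (3,3)–(7,3) (column 3).
Same diagonal: (1,5)–(3,3) (|1−3| = |5−3| = 2); (4,7)–(5,6) (|4−5| = |7−6| = 1).
Total attacking pairs: 4.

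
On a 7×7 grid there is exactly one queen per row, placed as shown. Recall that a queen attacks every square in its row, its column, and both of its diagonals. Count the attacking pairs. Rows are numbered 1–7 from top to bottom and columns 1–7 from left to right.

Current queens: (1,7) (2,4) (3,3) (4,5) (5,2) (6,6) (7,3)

Same column: (3,3)–(7,3) (column 3).
Same diagonal: (2,4)–(3,3) (|2−3| = |4−3| = 1); (3,3)–(6,6) (|3−6| = |3−6| = 3).
Total attacking pairs: 3.

3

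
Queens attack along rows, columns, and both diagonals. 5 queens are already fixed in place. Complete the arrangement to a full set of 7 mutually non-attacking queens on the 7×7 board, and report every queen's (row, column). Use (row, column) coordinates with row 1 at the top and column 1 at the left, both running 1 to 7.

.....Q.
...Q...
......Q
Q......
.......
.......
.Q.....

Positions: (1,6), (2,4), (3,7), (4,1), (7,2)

(1,6) (2,4) (3,7) (4,1) (5,3) (6,5) (7,2)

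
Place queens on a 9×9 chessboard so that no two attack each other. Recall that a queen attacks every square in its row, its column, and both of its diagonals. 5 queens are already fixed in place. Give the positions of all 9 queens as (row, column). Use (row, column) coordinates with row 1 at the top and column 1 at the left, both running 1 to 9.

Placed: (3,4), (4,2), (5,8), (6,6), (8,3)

(1,9) (2,7) (3,4) (4,2) (5,8) (6,6) (7,1) (8,3) (9,5)

Row 1: attacked by (3,4)→{2,4,6}; (4,2)→{2,5}; (5,8)→{4,8}; (6,6)→{1,6}; (8,3)→{3}. Safe: 7, 9. Place at column 9.
Row 2: attacked by (1,9)→{8,9}; (3,4)→{3,4,5}; (4,2)→{2,4}; (5,8)→{5,8}; (6,6)→{2,6}; (8,3)→{3,9}. Safe: 1, 7. Place at column 7.
Row 7: attacked by (1,9)→{3,9}; (2,7)→{2,7}; (3,4)→{4,8}; (4,2)→{2,5}; (5,8)→{6,8}; (6,6)→{5,6,7}; (8,3)→{2,3,4}. Safe: 1. Place at column 1.
Row 9: attacked by (1,9)→{1,9}; (2,7)→{7}; (3,4)→{4}; (4,2)→{2,7}; (5,8)→{4,8}; (6,6)→{3,6,9}; (7,1)→{1,3}; (8,3)→{2,3,4}. Safe: 5. Place at column 5.
Columns [9, 7, 4, 2, 8, 6, 1, 3, 5], r−c [-8, -5, -1, 2, -3, 0, 6, 5, 4], r+c [10, 9, 7, 6, 13, 12, 8, 11, 14] are all distinct, so no two queens attack.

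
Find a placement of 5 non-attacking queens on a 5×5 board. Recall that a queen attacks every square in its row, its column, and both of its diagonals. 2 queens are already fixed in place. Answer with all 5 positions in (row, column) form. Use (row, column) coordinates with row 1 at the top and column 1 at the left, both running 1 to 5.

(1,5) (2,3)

Row 3: attacked by (1,5)→{3,5}; (2,3)→{2,3,4}. Safe: 1. Place at column 1.
Row 4: attacked by (1,5)→{2,5}; (2,3)→{1,3,5}; (3,1)→{1,2}. Safe: 4. Place at column 4.
Row 5: attacked by (1,5)→{1,5}; (2,3)→{3}; (3,1)→{1,3}; (4,4)→{3,4,5}. Safe: 2. Place at column 2.
Columns [5, 3, 1, 4, 2], r−c [-4, -1, 2, 0, 3], r+c [6, 5, 4, 8, 7] are all distinct, so no two queens attack.

(1,5) (2,3) (3,1) (4,4) (5,2)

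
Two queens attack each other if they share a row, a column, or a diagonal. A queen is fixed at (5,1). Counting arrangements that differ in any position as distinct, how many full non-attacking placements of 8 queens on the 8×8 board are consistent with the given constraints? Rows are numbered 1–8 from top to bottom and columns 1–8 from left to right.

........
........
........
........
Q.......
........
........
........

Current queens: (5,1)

18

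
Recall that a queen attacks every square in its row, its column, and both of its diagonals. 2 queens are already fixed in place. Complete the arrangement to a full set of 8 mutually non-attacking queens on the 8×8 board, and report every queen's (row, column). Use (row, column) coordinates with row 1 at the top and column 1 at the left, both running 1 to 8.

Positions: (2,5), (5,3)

(1,1) (2,5) (3,8) (4,6) (5,3) (6,7) (7,2) (8,4)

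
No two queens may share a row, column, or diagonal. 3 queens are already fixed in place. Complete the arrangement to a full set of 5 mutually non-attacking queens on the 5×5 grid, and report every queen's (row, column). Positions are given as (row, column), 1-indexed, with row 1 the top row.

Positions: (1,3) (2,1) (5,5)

Row 3: attacked by (1,3)→{1,3,5}; (2,1)→{1,2}; (5,5)→{3,5}. Safe: 4. Place at column 4.
Row 4: attacked by (1,3)→{3}; (2,1)→{1,3}; (3,4)→{3,4,5}; (5,5)→{4,5}. Safe: 2. Place at column 2.
Columns [3, 1, 4, 2, 5], r−c [-2, 1, -1, 2, 0], r+c [4, 3, 7, 6, 10] are all distinct, so no two queens attack.

(1,3) (2,1) (3,4) (4,2) (5,5)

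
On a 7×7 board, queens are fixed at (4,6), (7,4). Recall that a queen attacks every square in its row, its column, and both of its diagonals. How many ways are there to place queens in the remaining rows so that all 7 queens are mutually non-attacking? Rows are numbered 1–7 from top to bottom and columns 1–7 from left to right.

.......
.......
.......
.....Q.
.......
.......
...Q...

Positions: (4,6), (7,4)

2

Branch on row 1: col 1 → 1; col 2 → 0; col 5 → 1; col 7 → 0.
Sum: 1 + 0 + 1 + 0 = 2.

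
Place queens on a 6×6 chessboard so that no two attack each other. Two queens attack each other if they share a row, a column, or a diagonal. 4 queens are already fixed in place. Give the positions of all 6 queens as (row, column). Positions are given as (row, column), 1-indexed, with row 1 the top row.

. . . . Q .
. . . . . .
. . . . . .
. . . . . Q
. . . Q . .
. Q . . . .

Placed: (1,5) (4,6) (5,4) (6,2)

Row 2: attacked by (1,5)→{4,5,6}; (4,6)→{4,6}; (5,4)→{1,4}; (6,2)→{2,6}. Safe: 3. Place at column 3.
Row 3: attacked by (1,5)→{3,5}; (2,3)→{2,3,4}; (4,6)→{5,6}; (5,4)→{2,4,6}; (6,2)→{2,5}. Safe: 1. Place at column 1.
Columns [5, 3, 1, 6, 4, 2], r−c [-4, -1, 2, -2, 1, 4], r+c [6, 5, 4, 10, 9, 8] are all distinct, so no two queens attack.

(1,5) (2,3) (3,1) (4,6) (5,4) (6,2)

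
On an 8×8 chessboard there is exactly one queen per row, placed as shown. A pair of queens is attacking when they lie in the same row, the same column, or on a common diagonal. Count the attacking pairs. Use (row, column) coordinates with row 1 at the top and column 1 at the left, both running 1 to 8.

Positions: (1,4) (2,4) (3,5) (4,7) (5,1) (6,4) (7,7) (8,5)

Same column: (1,4)–(2,4) (column 4); (1,4)–(6,4) (column 4); (2,4)–(6,4) (column 4); (3,5)–(8,5) (column 5); (4,7)–(7,7) (column 7).
Same diagonal: (1,4)–(4,7) (|1−4| = |4−7| = 3); (2,4)–(3,5) (|2−3| = |4−5| = 1); (2,4)–(5,1) (|2−5| = |4−1| = 3).
Total attacking pairs: 8.

8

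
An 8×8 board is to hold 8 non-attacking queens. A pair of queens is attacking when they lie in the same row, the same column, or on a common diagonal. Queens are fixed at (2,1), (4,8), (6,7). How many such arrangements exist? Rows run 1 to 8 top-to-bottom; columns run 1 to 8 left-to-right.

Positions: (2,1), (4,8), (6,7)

Branch on row 1: col 3 → 0; col 4 → 1; col 6 → 0.
Sum: 0 + 1 + 0 = 1.

1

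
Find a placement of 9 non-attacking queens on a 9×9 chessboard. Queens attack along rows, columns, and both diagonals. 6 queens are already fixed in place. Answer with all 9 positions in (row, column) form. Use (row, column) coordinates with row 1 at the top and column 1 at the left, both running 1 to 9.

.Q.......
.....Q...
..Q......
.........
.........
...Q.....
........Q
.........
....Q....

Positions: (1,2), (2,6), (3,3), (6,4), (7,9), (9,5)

Row 4: attacked by (1,2)→{2,5}; (2,6)→{4,6,8}; (3,3)→{2,3,4}; (6,4)→{2,4,6}; (7,9)→{6,9}; (9,5)→{5}. Safe: 1, 7. Place at column 1.
Row 5: attacked by (1,2)→{2,6}; (2,6)→{3,6,9}; (3,3)→{1,3,5}; (4,1)→{1,2}; (6,4)→{3,4,5}; (7,9)→{7,9}; (9,5)→{1,5,9}. Safe: 8. Place at column 8.
Row 8: attacked by (1,2)→{2,9}; (2,6)→{6}; (3,3)→{3,8}; (4,1)→{1,5}; (5,8)→{5,8}; (6,4)→{2,4,6}; (7,9)→{8,9}; (9,5)→{4,5,6}. Safe: 7. Place at column 7.
Columns [2, 6, 3, 1, 8, 4, 9, 7, 5], r−c [-1, -4, 0, 3, -3, 2, -2, 1, 4], r+c [3, 8, 6, 5, 13, 10, 16, 15, 14] are all distinct, so no two queens attack.

(1,2) (2,6) (3,3) (4,1) (5,8) (6,4) (7,9) (8,7) (9,5)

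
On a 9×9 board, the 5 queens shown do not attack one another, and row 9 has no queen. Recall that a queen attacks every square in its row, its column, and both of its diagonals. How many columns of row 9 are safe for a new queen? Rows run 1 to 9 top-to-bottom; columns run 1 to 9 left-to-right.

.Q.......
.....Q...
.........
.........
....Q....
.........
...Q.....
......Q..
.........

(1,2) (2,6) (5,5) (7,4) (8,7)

1

(1,2) attacks row 9 at column 2.
(2,6) attacks row 9 at column 6.
(5,5) attacks row 9 at column 5 and diagonals 1, 9.
(7,4) attacks row 9 at column 4 and diagonals 2, 6.
(8,7) attacks row 9 at column 7 and diagonals 6, 8.
Attacked columns: {1, 2, 4, 5, 6, 7, 8, 9}. Safe: {3}.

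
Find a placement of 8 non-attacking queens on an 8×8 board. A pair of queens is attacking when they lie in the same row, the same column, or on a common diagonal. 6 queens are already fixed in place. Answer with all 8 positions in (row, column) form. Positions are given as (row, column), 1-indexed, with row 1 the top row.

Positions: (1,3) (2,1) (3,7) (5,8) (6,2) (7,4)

Row 4: attacked by (1,3)→{3,6}; (2,1)→{1,3}; (3,7)→{6,7,8}; (5,8)→{7,8}; (6,2)→{2,4}; (7,4)→{1,4,7}. Safe: 5. Place at column 5.
Row 8: attacked by (1,3)→{3}; (2,1)→{1,7}; (3,7)→{2,7}; (4,5)→{1,5}; (5,8)→{5,8}; (6,2)→{2,4}; (7,4)→{3,4,5}. Safe: 6. Place at column 6.
Columns [3, 1, 7, 5, 8, 2, 4, 6], r−c [-2, 1, -4, -1, -3, 4, 3, 2], r+c [4, 3, 10, 9, 13, 8, 11, 14] are all distinct, so no two queens attack.

(1,3) (2,1) (3,7) (4,5) (5,8) (6,2) (7,4) (8,6)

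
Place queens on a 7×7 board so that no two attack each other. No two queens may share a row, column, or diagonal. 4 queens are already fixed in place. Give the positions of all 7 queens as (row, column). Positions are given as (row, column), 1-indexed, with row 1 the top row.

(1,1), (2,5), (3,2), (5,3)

Row 4: attacked by (1,1)→{1,4}; (2,5)→{3,5,7}; (3,2)→{1,2,3}; (5,3)→{2,3,4}. Safe: 6. Place at column 6.
Row 6: attacked by (1,1)→{1,6}; (2,5)→{1,5}; (3,2)→{2,5}; (4,6)→{4,6}; (5,3)→{2,3,4}. Safe: 7. Place at column 7.
Row 7: attacked by (1,1)→{1,7}; (2,5)→{5}; (3,2)→{2,6}; (4,6)→{3,6}; (5,3)→{1,3,5}; (6,7)→{6,7}. Safe: 4. Place at column 4.
Columns [1, 5, 2, 6, 3, 7, 4], r−c [0, -3, 1, -2, 2, -1, 3], r+c [2, 7, 5, 10, 8, 13, 11] are all distinct, so no two queens attack.

(1,1) (2,5) (3,2) (4,6) (5,3) (6,7) (7,4)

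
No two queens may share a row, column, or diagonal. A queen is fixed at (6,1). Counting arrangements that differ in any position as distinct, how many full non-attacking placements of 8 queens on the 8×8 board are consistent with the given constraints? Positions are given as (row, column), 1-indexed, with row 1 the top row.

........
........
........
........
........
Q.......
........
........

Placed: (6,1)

16

Branch on row 1: col 2 → 1; col 3 → 4; col 4 → 4; col 5 → 4; col 7 → 3; col 8 → 0.
Sum: 1 + 4 + 4 + 4 + 3 + 0 = 16.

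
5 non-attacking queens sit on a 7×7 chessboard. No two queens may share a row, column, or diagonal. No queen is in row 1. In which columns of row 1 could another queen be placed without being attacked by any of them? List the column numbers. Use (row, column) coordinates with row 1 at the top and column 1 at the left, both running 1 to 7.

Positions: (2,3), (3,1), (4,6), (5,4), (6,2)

columns 5

(2,3) attacks row 1 at column 3 and diagonals 2, 4.
(3,1) attacks row 1 at column 1 and diagonals 3.
(4,6) attacks row 1 at column 6 and diagonals 3.
(5,4) attacks row 1 at column 4.
(6,2) attacks row 1 at column 2 and diagonals 7.
Attacked columns: {1, 2, 3, 4, 6, 7}. Safe: {5}.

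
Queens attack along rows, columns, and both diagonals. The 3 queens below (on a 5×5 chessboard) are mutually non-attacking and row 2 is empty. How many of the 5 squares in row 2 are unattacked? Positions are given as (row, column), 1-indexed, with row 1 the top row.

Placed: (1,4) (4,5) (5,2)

1

(1,4) attacks row 2 at column 4 and diagonals 3, 5.
(4,5) attacks row 2 at column 5 and diagonals 3.
(5,2) attacks row 2 at column 2 and diagonals 5.
Attacked columns: {2, 3, 4, 5}. Safe: {1}.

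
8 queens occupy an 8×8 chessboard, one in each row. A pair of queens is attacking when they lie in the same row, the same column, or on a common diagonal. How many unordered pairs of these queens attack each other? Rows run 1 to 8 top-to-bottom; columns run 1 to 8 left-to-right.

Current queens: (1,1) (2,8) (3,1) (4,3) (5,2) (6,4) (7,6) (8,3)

Same column: (1,1)–(3,1) (column 1); (4,3)–(8,3) (column 3).
Same diagonal: (2,8)–(6,4) (|2−6| = |8−4| = 4); (3,1)–(6,4) (|3−6| = |1−4| = 3); (4,3)–(5,2) (|4−5| = |3−2| = 1); (4,3)–(7,6) (|4−7| = |3−6| = 3).
Total attacking pairs: 6.

6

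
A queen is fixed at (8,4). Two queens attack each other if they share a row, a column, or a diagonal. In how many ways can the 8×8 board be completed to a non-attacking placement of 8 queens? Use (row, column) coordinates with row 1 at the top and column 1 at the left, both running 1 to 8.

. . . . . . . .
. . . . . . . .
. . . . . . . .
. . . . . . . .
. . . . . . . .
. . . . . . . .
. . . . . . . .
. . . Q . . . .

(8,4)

Branch on row 1: col 1 → 1; col 2 → 3; col 3 → 3; col 5 → 3; col 6 → 4; col 7 → 3; col 8 → 1.
Sum: 1 + 3 + 3 + 3 + 4 + 3 + 1 = 18.

18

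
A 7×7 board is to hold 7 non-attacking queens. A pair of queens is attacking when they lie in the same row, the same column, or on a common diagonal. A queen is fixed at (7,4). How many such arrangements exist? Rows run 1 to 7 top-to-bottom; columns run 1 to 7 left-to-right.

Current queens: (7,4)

Branch on row 1: col 1 → 1; col 2 → 1; col 3 → 1; col 5 → 1; col 6 → 1; col 7 → 1.
Sum: 1 + 1 + 1 + 1 + 1 + 1 = 6.

6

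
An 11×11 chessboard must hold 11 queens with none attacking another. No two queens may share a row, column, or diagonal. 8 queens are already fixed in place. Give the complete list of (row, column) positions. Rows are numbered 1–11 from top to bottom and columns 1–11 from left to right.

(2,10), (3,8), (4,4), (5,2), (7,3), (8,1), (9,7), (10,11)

(1,5) (2,10) (3,8) (4,4) (5,2) (6,9) (7,3) (8,1) (9,7) (10,11) (11,6)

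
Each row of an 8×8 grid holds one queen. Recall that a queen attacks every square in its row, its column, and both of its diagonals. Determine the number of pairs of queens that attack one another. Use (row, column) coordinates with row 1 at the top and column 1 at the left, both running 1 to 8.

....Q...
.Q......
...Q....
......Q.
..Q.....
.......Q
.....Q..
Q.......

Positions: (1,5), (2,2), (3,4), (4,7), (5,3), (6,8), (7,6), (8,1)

All columns are distinct and no two queens satisfy |Δrow| = |Δcol|, so no pair attacks.

0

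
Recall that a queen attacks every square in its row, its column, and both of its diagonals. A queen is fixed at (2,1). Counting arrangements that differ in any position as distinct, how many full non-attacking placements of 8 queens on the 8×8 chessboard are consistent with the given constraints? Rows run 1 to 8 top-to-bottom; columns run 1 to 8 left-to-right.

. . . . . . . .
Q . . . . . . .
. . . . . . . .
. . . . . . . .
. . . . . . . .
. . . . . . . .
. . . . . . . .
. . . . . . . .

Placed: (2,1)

Branch on row 1: col 3 → 1; col 4 → 2; col 5 → 3; col 6 → 1; col 7 → 1; col 8 → 0.
Sum: 1 + 2 + 3 + 1 + 1 + 0 = 8.

8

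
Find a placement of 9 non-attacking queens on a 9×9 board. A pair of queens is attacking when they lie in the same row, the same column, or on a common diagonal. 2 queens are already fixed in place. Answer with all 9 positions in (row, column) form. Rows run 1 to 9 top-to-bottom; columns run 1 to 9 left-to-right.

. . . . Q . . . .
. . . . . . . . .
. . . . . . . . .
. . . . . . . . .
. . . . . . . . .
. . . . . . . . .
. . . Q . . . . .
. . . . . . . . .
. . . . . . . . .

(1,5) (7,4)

Row 2: attacked by (1,5)→{4,5,6}; (7,4)→{4,9}. Safe: 1, 2, 3, 7, 8. Place at column 2.
Row 3: attacked by (1,5)→{3,5,7}; (2,2)→{1,2,3}; (7,4)→{4,8}. Safe: 6, 9. Place at column 9.
Row 4: attacked by (1,5)→{2,5,8}; (2,2)→{2,4}; (3,9)→{8,9}; (7,4)→{1,4,7}. Safe: 3, 6. Place at column 6.
Row 5: attacked by (1,5)→{1,5,9}; (2,2)→{2,5}; (3,9)→{7,9}; (4,6)→{5,6,7}; (7,4)→{2,4,6}. Safe: 3, 8. Place at column 3.
Row 6: attacked by (1,5)→{5}; (2,2)→{2,6}; (3,9)→{6,9}; (4,6)→{4,6,8}; (5,3)→{2,3,4}; (7,4)→{3,4,5}. Safe: 1, 7. Place at column 7.
Row 8: attacked by (1,5)→{5}; (2,2)→{2,8}; (3,9)→{4,9}; (4,6)→{2,6}; (5,3)→{3,6}; (6,7)→{5,7,9}; (7,4)→{3,4,5}. Safe: 1. Place at column 1.
Row 9: attacked by (1,5)→{5}; (2,2)→{2,9}; (3,9)→{3,9}; (4,6)→{1,6}; (5,3)→{3,7}; (6,7)→{4,7}; (7,4)→{2,4,6}; (8,1)→{1,2}. Safe: 8. Place at column 8.
Columns [5, 2, 9, 6, 3, 7, 4, 1, 8], r−c [-4, 0, -6, -2, 2, -1, 3, 7, 1], r+c [6, 4, 12, 10, 8, 13, 11, 9, 17] are all distinct, so no two queens attack.

(1,5) (2,2) (3,9) (4,6) (5,3) (6,7) (7,4) (8,1) (9,8)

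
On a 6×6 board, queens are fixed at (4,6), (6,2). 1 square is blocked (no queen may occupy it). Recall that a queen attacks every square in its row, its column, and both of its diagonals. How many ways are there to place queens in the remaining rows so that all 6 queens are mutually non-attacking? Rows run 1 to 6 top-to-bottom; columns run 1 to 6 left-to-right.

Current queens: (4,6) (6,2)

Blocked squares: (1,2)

Branch on row 1: col 1 → 0; col 4 → 0; col 5 → 1.
Sum: 0 + 0 + 1 = 1.

1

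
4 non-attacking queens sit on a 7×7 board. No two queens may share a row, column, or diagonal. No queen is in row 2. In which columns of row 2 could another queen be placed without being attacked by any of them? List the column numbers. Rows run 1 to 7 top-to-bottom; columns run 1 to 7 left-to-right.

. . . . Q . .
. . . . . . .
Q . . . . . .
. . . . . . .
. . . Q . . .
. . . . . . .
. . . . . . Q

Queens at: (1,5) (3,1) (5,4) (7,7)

(1,5) attacks row 2 at column 5 and diagonals 4, 6.
(3,1) attacks row 2 at column 1 and diagonals 2.
(5,4) attacks row 2 at column 4 and diagonals 1, 7.
(7,7) attacks row 2 at column 7 and diagonals 2.
Attacked columns: {1, 2, 4, 5, 6, 7}. Safe: {3}.

columns 3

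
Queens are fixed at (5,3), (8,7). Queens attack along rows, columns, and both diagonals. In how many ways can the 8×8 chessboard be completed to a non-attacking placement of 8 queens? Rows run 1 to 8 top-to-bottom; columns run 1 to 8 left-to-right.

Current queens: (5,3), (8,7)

1

Branch on row 1: col 1 → 0; col 2 → 0; col 4 → 0; col 5 → 1; col 6 → 0; col 8 → 0.
Sum: 0 + 0 + 0 + 1 + 0 + 0 = 1.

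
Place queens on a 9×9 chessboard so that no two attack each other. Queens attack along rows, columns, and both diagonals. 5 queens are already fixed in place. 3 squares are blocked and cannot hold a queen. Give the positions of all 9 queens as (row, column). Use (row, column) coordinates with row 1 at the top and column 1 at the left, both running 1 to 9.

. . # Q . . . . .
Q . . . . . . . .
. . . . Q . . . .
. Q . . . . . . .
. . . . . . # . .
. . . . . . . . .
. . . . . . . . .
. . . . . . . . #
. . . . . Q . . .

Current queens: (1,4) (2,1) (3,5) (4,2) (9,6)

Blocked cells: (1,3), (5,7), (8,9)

Row 5: attacked by (1,4)→{4,8}; (2,1)→{1,4}; (3,5)→{3,5,7}; (4,2)→{1,2,3}; (9,6)→{2,6}. Blocked: 7. Safe: 9. Place at column 9.
Row 6: attacked by (1,4)→{4,9}; (2,1)→{1,5}; (3,5)→{2,5,8}; (4,2)→{2,4}; (5,9)→{8,9}; (9,6)→{3,6,9}. Safe: 7. Place at column 7.
Row 7: attacked by (1,4)→{4}; (2,1)→{1,6}; (3,5)→{1,5,9}; (4,2)→{2,5}; (5,9)→{7,9}; (6,7)→{6,7,8}; (9,6)→{4,6,8}. Safe: 3. Place at column 3.
Row 8: attacked by (1,4)→{4}; (2,1)→{1,7}; (3,5)→{5}; (4,2)→{2,6}; (5,9)→{6,9}; (6,7)→{5,7,9}; (7,3)→{2,3,4}; (9,6)→{5,6,7}. Blocked: 9. Safe: 8. Place at column 8.
Columns [4, 1, 5, 2, 9, 7, 3, 8, 6], r−c [-3, 1, -2, 2, -4, -1, 4, 0, 3], r+c [5, 3, 8, 6, 14, 13, 10, 16, 15] are all distinct, so no two queens attack.

(1,4) (2,1) (3,5) (4,2) (5,9) (6,7) (7,3) (8,8) (9,6)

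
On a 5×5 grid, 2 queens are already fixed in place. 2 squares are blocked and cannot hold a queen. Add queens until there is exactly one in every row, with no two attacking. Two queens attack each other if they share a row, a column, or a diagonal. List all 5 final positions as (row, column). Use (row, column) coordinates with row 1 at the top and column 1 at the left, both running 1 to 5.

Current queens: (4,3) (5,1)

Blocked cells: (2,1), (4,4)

Row 1: attacked by (4,3)→{3}; (5,1)→{1,5}. Safe: 2, 4. Place at column 4.
Row 2: attacked by (1,4)→{3,4,5}; (4,3)→{1,3,5}; (5,1)→{1,4}. Blocked: 1. Safe: 2. Place at column 2.
Row 3: attacked by (1,4)→{2,4}; (2,2)→{1,2,3}; (4,3)→{2,3,4}; (5,1)→{1,3}. Safe: 5. Place at column 5.
Columns [4, 2, 5, 3, 1], r−c [-3, 0, -2, 1, 4], r+c [5, 4, 8, 7, 6] are all distinct, so no two queens attack.

(1,4) (2,2) (3,5) (4,3) (5,1)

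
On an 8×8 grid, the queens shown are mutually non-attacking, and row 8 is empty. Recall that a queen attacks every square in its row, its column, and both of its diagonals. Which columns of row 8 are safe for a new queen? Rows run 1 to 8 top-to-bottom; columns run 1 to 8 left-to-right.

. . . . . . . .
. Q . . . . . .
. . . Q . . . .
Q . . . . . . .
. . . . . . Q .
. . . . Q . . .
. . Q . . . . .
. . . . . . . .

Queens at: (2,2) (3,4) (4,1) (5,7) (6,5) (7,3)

columns 6

(2,2) attacks row 8 at column 2 and diagonals 8.
(3,4) attacks row 8 at column 4.
(4,1) attacks row 8 at column 1 and diagonals 5.
(5,7) attacks row 8 at column 7 and diagonals 4.
(6,5) attacks row 8 at column 5 and diagonals 3, 7.
(7,3) attacks row 8 at column 3 and diagonals 2, 4.
Attacked columns: {1, 2, 3, 4, 5, 7, 8}. Safe: {6}.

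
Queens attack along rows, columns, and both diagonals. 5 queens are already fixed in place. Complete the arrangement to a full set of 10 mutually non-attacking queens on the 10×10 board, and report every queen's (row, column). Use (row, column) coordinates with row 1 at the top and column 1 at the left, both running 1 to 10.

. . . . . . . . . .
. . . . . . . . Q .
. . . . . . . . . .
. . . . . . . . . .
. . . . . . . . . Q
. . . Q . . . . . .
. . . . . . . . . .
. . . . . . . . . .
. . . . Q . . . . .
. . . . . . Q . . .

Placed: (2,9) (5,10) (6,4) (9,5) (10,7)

(1,2) (2,9) (3,6) (4,3) (5,10) (6,4) (7,1) (8,8) (9,5) (10,7)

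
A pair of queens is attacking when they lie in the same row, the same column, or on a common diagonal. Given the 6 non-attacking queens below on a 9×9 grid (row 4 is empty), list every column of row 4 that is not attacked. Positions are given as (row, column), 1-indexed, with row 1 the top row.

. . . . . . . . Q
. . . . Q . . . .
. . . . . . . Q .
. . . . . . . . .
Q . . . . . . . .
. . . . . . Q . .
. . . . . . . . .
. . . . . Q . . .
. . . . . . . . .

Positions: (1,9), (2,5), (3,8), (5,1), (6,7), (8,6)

columns 4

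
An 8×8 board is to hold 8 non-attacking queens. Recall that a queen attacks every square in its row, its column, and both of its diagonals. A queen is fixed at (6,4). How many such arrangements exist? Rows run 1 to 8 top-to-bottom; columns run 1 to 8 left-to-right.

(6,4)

Branch on row 1: col 1 → 2; col 2 → 2; col 3 → 3; col 5 → 1; col 6 → 2; col 7 → 2; col 8 → 0.
Sum: 2 + 2 + 3 + 1 + 2 + 2 + 0 = 12.

12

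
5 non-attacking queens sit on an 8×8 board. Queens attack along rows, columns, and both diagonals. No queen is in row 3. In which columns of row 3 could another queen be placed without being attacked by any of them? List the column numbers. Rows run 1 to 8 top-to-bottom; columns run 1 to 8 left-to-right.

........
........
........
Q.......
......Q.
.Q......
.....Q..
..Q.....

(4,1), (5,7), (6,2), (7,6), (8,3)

(4,1) attacks row 3 at column 1 and diagonals 2.
(5,7) attacks row 3 at column 7 and diagonals 5.
(6,2) attacks row 3 at column 2 and diagonals 5.
(7,6) attacks row 3 at column 6 and diagonals 2.
(8,3) attacks row 3 at column 3 and diagonals 8.
Attacked columns: {1, 2, 3, 5, 6, 7, 8}. Safe: {4}.

columns 4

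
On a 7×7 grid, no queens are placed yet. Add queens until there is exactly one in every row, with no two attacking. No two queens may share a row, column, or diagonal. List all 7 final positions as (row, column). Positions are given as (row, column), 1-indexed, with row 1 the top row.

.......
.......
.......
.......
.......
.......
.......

Row 1: Safe: 1, 2, 3, 4, 5, 6, 7. Place at column 3.
Row 2: attacked by (1,3)→{2,3,4}. Safe: 1, 5, 6, 7. Place at column 5.
Row 3: attacked by (1,3)→{1,3,5}; (2,5)→{4,5,6}. Safe: 2, 7. Place at column 7.
Row 4: attacked by (1,3)→{3,6}; (2,5)→{3,5,7}; (3,7)→{6,7}. Safe: 1, 2, 4. Place at column 2.
Row 5: attacked by (1,3)→{3,7}; (2,5)→{2,5}; (3,7)→{5,7}; (4,2)→{1,2,3}. Safe: 4, 6. Place at column 4.
Row 6: attacked by (1,3)→{3}; (2,5)→{1,5}; (3,7)→{4,7}; (4,2)→{2,4}; (5,4)→{3,4,5}. Safe: 6. Place at column 6.
Row 7: attacked by (1,3)→{3}; (2,5)→{5}; (3,7)→{3,7}; (4,2)→{2,5}; (5,4)→{2,4,6}; (6,6)→{5,6,7}. Safe: 1. Place at column 1.
Columns [3, 5, 7, 2, 4, 6, 1], r−c [-2, -3, -4, 2, 1, 0, 6], r+c [4, 7, 10, 6, 9, 12, 8] are all distinct, so no two queens attack.

(1,3) (2,5) (3,7) (4,2) (5,4) (6,6) (7,1)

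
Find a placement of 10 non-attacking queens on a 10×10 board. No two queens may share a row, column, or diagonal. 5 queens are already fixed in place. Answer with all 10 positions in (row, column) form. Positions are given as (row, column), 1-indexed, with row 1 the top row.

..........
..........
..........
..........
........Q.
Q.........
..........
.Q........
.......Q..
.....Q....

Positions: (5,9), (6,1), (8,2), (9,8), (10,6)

Row 1: attacked by (5,9)→{5,9}; (6,1)→{1,6}; (8,2)→{2,9}; (9,8)→{8}; (10,6)→{6}. Safe: 3, 4, 7, 10. Place at column 7.
Row 2: attacked by (1,7)→{6,7,8}; (5,9)→{6,9}; (6,1)→{1,5}; (8,2)→{2,8}; (9,8)→{1,8}; (10,6)→{6}. Safe: 3, 4, 10. Place at column 10.
Row 3: attacked by (1,7)→{5,7,9}; (2,10)→{9,10}; (5,9)→{7,9}; (6,1)→{1,4}; (8,2)→{2,7}; (9,8)→{2,8}; (10,6)→{6}. Safe: 3. Place at column 3.
Row 4: attacked by (1,7)→{4,7,10}; (2,10)→{8,10}; (3,3)→{2,3,4}; (5,9)→{8,9,10}; (6,1)→{1,3}; (8,2)→{2,6}; (9,8)→{3,8}; (10,6)→{6}. Safe: 5. Place at column 5.
Row 7: attacked by (1,7)→{1,7}; (2,10)→{5,10}; (3,3)→{3,7}; (4,5)→{2,5,8}; (5,9)→{7,9}; (6,1)→{1,2}; (8,2)→{1,2,3}; (9,8)→{6,8,10}; (10,6)→{3,6,9}. Safe: 4. Place at column 4.
Columns [7, 10, 3, 5, 9, 1, 4, 2, 8, 6], r−c [-6, -8, 0, -1, -4, 5, 3, 6, 1, 4], r+c [8, 12, 6, 9, 14, 7, 11, 10, 17, 16] are all distinct, so no two queens attack.

(1,7) (2,10) (3,3) (4,5) (5,9) (6,1) (7,4) (8,2) (9,8) (10,6)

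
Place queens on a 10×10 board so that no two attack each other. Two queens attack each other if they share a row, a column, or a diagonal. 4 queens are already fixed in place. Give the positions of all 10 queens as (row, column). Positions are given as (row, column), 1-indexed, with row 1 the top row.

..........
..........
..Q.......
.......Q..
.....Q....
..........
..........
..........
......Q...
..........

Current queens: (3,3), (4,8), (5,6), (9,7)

Row 1: attacked by (3,3)→{1,3,5}; (4,8)→{5,8}; (5,6)→{2,6,10}; (9,7)→{7}. Safe: 4, 9. Place at column 9.
Row 2: attacked by (1,9)→{8,9,10}; (3,3)→{2,3,4}; (4,8)→{6,8,10}; (5,6)→{3,6,9}; (9,7)→{7}. Safe: 1, 5. Place at column 1.
Row 6: attacked by (1,9)→{4,9}; (2,1)→{1,5}; (3,3)→{3,6}; (4,8)→{6,8,10}; (5,6)→{5,6,7}; (9,7)→{4,7,10}. Safe: 2. Place at column 2.
Row 7: attacked by (1,9)→{3,9}; (2,1)→{1,6}; (3,3)→{3,7}; (4,8)→{5,8}; (5,6)→{4,6,8}; (6,2)→{1,2,3}; (9,7)→{5,7,9}. Safe: 10. Place at column 10.
Row 8: attacked by (1,9)→{2,9}; (2,1)→{1,7}; (3,3)→{3,8}; (4,8)→{4,8}; (5,6)→{3,6,9}; (6,2)→{2,4}; (7,10)→{9,10}; (9,7)→{6,7,8}. Safe: 5. Place at column 5.
Row 10: attacked by (1,9)→{9}; (2,1)→{1,9}; (3,3)→{3,10}; (4,8)→{2,8}; (5,6)→{1,6}; (6,2)→{2,6}; (7,10)→{7,10}; (8,5)→{3,5,7}; (9,7)→{6,7,8}. Safe: 4. Place at column 4.
Columns [9, 1, 3, 8, 6, 2, 10, 5, 7, 4], r−c [-8, 1, 0, -4, -1, 4, -3, 3, 2, 6], r+c [10, 3, 6, 12, 11, 8, 17, 13, 16, 14] are all distinct, so no two queens attack.

(1,9) (2,1) (3,3) (4,8) (5,6) (6,2) (7,10) (8,5) (9,7) (10,4)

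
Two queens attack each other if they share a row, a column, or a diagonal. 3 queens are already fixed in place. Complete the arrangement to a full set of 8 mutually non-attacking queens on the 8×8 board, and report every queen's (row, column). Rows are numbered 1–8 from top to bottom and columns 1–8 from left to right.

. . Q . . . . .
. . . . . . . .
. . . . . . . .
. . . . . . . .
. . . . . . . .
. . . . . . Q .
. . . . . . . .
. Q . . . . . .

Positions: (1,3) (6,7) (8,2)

Row 2: attacked by (1,3)→{2,3,4}; (6,7)→{3,7}; (8,2)→{2,8}. Safe: 1, 5, 6. Place at column 6.
Row 3: attacked by (1,3)→{1,3,5}; (2,6)→{5,6,7}; (6,7)→{4,7}; (8,2)→{2,7}. Safe: 8. Place at column 8.
Row 4: attacked by (1,3)→{3,6}; (2,6)→{4,6,8}; (3,8)→{7,8}; (6,7)→{5,7}; (8,2)→{2,6}. Safe: 1. Place at column 1.
Row 5: attacked by (1,3)→{3,7}; (2,6)→{3,6}; (3,8)→{6,8}; (4,1)→{1,2}; (6,7)→{6,7,8}; (8,2)→{2,5}. Safe: 4. Place at column 4.
Row 7: attacked by (1,3)→{3}; (2,6)→{1,6}; (3,8)→{4,8}; (4,1)→{1,4}; (5,4)→{2,4,6}; (6,7)→{6,7,8}; (8,2)→{1,2,3}. Safe: 5. Place at column 5.
Columns [3, 6, 8, 1, 4, 7, 5, 2], r−c [-2, -4, -5, 3, 1, -1, 2, 6], r+c [4, 8, 11, 5, 9, 13, 12, 10] are all distinct, so no two queens attack.

(1,3) (2,6) (3,8) (4,1) (5,4) (6,7) (7,5) (8,2)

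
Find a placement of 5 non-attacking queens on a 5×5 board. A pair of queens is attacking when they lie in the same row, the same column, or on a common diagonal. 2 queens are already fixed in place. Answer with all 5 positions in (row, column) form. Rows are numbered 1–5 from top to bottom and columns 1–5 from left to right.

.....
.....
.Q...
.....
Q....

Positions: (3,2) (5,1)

Row 1: attacked by (3,2)→{2,4}; (5,1)→{1,5}. Safe: 3. Place at column 3.
Row 2: attacked by (1,3)→{2,3,4}; (3,2)→{1,2,3}; (5,1)→{1,4}. Safe: 5. Place at column 5.
Row 4: attacked by (1,3)→{3}; (2,5)→{3,5}; (3,2)→{1,2,3}; (5,1)→{1,2}. Safe: 4. Place at column 4.
Columns [3, 5, 2, 4, 1], r−c [-2, -3, 1, 0, 4], r+c [4, 7, 5, 8, 6] are all distinct, so no two queens attack.

(1,3) (2,5) (3,2) (4,4) (5,1)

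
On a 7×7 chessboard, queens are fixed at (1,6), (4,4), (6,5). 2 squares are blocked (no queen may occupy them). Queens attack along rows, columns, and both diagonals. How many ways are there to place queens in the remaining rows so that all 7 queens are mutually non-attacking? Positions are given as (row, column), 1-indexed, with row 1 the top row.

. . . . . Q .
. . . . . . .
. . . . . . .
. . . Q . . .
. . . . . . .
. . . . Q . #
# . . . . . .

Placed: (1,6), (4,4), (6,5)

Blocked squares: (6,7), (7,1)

2

Branch on row 2: col 3 → 2.
Sum: 2 = 2.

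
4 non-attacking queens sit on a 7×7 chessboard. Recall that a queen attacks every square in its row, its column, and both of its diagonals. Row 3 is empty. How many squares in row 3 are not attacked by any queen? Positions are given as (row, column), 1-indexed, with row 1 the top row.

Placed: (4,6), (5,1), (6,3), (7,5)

2

(4,6) attacks row 3 at column 6 and diagonals 5, 7.
(5,1) attacks row 3 at column 1 and diagonals 3.
(6,3) attacks row 3 at column 3 and diagonals 6.
(7,5) attacks row 3 at column 5 and diagonals 1.
Attacked columns: {1, 3, 5, 6, 7}. Safe: {2, 4}.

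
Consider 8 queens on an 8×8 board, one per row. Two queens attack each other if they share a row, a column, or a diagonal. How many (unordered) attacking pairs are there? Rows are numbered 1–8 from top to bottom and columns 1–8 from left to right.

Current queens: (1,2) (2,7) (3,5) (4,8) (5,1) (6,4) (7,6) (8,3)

0

All columns are distinct and no two queens satisfy |Δrow| = |Δcol|, so no pair attacks.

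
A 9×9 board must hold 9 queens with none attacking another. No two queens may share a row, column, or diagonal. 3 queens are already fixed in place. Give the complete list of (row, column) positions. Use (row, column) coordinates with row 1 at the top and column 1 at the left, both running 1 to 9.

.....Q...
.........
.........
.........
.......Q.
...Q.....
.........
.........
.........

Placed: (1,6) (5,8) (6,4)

Row 2: attacked by (1,6)→{5,6,7}; (5,8)→{5,8}; (6,4)→{4,8}. Safe: 1, 2, 3, 9. Place at column 9.
Row 3: attacked by (1,6)→{4,6,8}; (2,9)→{8,9}; (5,8)→{6,8}; (6,4)→{1,4,7}. Safe: 2, 3, 5. Place at column 3.
Row 4: attacked by (1,6)→{3,6,9}; (2,9)→{7,9}; (3,3)→{2,3,4}; (5,8)→{7,8,9}; (6,4)→{2,4,6}. Safe: 1, 5. Place at column 1.
Row 7: attacked by (1,6)→{6}; (2,9)→{4,9}; (3,3)→{3,7}; (4,1)→{1,4}; (5,8)→{6,8}; (6,4)→{3,4,5}. Safe: 2. Place at column 2.
Row 8: attacked by (1,6)→{6}; (2,9)→{3,9}; (3,3)→{3,8}; (4,1)→{1,5}; (5,8)→{5,8}; (6,4)→{2,4,6}; (7,2)→{1,2,3}. Safe: 7. Place at column 7.
Row 9: attacked by (1,6)→{6}; (2,9)→{2,9}; (3,3)→{3,9}; (4,1)→{1,6}; (5,8)→{4,8}; (6,4)→{1,4,7}; (7,2)→{2,4}; (8,7)→{6,7,8}. Safe: 5. Place at column 5.
Columns [6, 9, 3, 1, 8, 4, 2, 7, 5], r−c [-5, -7, 0, 3, -3, 2, 5, 1, 4], r+c [7, 11, 6, 5, 13, 10, 9, 15, 14] are all distinct, so no two queens attack.

(1,6) (2,9) (3,3) (4,1) (5,8) (6,4) (7,2) (8,7) (9,5)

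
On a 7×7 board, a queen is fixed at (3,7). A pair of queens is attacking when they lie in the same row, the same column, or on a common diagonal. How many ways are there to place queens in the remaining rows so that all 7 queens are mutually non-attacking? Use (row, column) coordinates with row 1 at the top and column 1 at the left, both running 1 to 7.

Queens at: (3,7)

6

Branch on row 1: col 1 → 1; col 2 → 1; col 3 → 1; col 4 → 1; col 6 → 2.
Sum: 1 + 1 + 1 + 1 + 2 = 6.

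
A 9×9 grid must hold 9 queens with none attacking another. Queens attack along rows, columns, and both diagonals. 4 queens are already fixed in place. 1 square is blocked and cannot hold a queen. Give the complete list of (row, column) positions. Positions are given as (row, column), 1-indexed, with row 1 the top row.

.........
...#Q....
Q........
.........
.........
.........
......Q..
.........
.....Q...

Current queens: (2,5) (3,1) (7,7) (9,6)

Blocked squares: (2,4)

(1,9) (2,5) (3,1) (4,8) (5,4) (6,2) (7,7) (8,3) (9,6)

Row 1: attacked by (2,5)→{4,5,6}; (3,1)→{1,3}; (7,7)→{1,7}; (9,6)→{6}. Safe: 2, 8, 9. Place at column 9.
Row 4: attacked by (1,9)→{6,9}; (2,5)→{3,5,7}; (3,1)→{1,2}; (7,7)→{4,7}; (9,6)→{1,6}. Safe: 8. Place at column 8.
Row 5: attacked by (1,9)→{5,9}; (2,5)→{2,5,8}; (3,1)→{1,3}; (4,8)→{7,8,9}; (7,7)→{5,7,9}; (9,6)→{2,6}. Safe: 4. Place at column 4.
Row 6: attacked by (1,9)→{4,9}; (2,5)→{1,5,9}; (3,1)→{1,4}; (4,8)→{6,8}; (5,4)→{3,4,5}; (7,7)→{6,7,8}; (9,6)→{3,6,9}. Safe: 2. Place at column 2.
Row 8: attacked by (1,9)→{2,9}; (2,5)→{5}; (3,1)→{1,6}; (4,8)→{4,8}; (5,4)→{1,4,7}; (6,2)→{2,4}; (7,7)→{6,7,8}; (9,6)→{5,6,7}. Safe: 3. Place at column 3.
Columns [9, 5, 1, 8, 4, 2, 7, 3, 6], r−c [-8, -3, 2, -4, 1, 4, 0, 5, 3], r+c [10, 7, 4, 12, 9, 8, 14, 11, 15] are all distinct, so no two queens attack.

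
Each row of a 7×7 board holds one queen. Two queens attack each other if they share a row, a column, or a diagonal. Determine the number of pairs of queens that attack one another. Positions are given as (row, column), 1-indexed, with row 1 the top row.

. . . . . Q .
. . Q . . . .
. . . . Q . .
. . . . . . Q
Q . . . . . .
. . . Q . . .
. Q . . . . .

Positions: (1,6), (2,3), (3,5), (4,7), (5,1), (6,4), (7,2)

All columns are distinct and no two queens satisfy |Δrow| = |Δcol|, so no pair attacks.

0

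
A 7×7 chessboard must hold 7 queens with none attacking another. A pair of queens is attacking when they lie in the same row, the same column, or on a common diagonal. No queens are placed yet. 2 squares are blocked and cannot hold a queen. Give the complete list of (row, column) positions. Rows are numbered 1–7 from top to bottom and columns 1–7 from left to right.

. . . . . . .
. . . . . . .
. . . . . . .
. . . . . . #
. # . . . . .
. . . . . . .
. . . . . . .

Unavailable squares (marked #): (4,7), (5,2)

(1,1) (2,4) (3,7) (4,3) (5,6) (6,2) (7,5)

Row 1: Safe: 1, 2, 3, 4, 5, 6, 7. Place at column 1.
Row 2: attacked by (1,1)→{1,2}. Safe: 3, 4, 5, 6, 7. Place at column 4.
Row 3: attacked by (1,1)→{1,3}; (2,4)→{3,4,5}. Safe: 2, 6, 7. Place at column 7.
Row 4: attacked by (1,1)→{1,4}; (2,4)→{2,4,6}; (3,7)→{6,7}. Blocked: 7. Safe: 3, 5. Place at column 3.
Row 5: attacked by (1,1)→{1,5}; (2,4)→{1,4,7}; (3,7)→{5,7}; (4,3)→{2,3,4}. Blocked: 2. Safe: 6. Place at column 6.
Row 6: attacked by (1,1)→{1,6}; (2,4)→{4}; (3,7)→{4,7}; (4,3)→{1,3,5}; (5,6)→{5,6,7}. Safe: 2. Place at column 2.
Row 7: attacked by (1,1)→{1,7}; (2,4)→{4}; (3,7)→{3,7}; (4,3)→{3,6}; (5,6)→{4,6}; (6,2)→{1,2,3}. Safe: 5. Place at column 5.
Columns [1, 4, 7, 3, 6, 2, 5], r−c [0, -2, -4, 1, -1, 4, 2], r+c [2, 6, 10, 7, 11, 8, 12] are all distinct, so no two queens attack.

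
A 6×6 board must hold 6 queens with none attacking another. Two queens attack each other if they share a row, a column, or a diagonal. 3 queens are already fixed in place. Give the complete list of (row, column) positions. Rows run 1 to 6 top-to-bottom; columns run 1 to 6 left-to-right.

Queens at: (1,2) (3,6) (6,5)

(1,2) (2,4) (3,6) (4,1) (5,3) (6,5)

Row 2: attacked by (1,2)→{1,2,3}; (3,6)→{5,6}; (6,5)→{1,5}. Safe: 4. Place at column 4.
Row 4: attacked by (1,2)→{2,5}; (2,4)→{2,4,6}; (3,6)→{5,6}; (6,5)→{3,5}. Safe: 1. Place at column 1.
Row 5: attacked by (1,2)→{2,6}; (2,4)→{1,4}; (3,6)→{4,6}; (4,1)→{1,2}; (6,5)→{4,5,6}. Safe: 3. Place at column 3.
Columns [2, 4, 6, 1, 3, 5], r−c [-1, -2, -3, 3, 2, 1], r+c [3, 6, 9, 5, 8, 11] are all distinct, so no two queens attack.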